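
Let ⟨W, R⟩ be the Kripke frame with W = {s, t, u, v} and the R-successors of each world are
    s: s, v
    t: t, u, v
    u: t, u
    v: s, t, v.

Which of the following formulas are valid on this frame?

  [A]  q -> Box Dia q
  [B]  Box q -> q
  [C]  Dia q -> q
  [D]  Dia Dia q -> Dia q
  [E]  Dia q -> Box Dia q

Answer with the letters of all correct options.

R is reflexive: each world relates to itself.
R is symmetric: every R-edge is matched by its reverse.
R is not transitive: s R v and v R t but not s R t.
R is not euclidean: t R u and t R v but not u R v.
R is not a subset of the identity: s R v with s ≠ v.
(A) axiom B: valid iff R is symmetric. R is symmetric — valid.
(B) Box q -> q is axiom T, which corresponds to reflexivity. R is reflexive — valid.
(C) Dia q -> q is valid only on frames where every R-edge is a self-loop. Here R ⊄ identity — not valid.
(D) Dia Dia q -> Dia q is the dual of axiom 4; it is valid on a frame exactly when R is transitive. R is not transitive, so not valid.
(E) Dia q -> Box Dia q is axiom 5; it is valid on a frame exactly when R is euclidean. R is not euclidean, so not valid.

A, B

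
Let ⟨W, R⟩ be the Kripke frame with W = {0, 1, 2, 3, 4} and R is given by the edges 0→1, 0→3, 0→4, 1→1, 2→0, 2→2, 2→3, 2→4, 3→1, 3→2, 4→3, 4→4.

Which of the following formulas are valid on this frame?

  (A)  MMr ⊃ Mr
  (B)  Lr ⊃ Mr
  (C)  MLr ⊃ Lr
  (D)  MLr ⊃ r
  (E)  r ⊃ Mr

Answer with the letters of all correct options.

B

R is not reflexive: not 0 R 0.
R is not symmetric: 0 R 1 but not 1 R 0.
R is not transitive: 0 R 3 and 3 R 2 but not 0 R 2.
R is not euclidean: 0 R 1 and 0 R 3 but not 1 R 3.
R is serial: every world has an R-successor.
(A) MMr ⊃ Mr is the dual of axiom 4; it is valid on a frame exactly when R is transitive. R is not transitive, so not valid.
(B) Lr ⊃ Mr is axiom D; it is valid on a frame exactly when R is serial. R is serial, so valid.
(C) the dual of axiom 5: valid iff R is euclidean. R is not euclidean — not valid.
(D) MLr ⊃ r (the dual of axiom B) characterises the symmetric frames. R is not symmetric — not valid.
(E) r ⊃ Mr is the dual of axiom T; it is valid on a frame exactly when R is reflexive. R is not reflexive, so not valid.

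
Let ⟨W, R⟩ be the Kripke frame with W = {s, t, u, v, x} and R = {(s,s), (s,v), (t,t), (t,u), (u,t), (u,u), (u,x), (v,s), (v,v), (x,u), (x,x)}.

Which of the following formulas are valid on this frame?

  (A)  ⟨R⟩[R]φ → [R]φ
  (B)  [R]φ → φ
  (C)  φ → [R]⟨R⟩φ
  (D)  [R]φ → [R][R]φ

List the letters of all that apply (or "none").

B, C

R is reflexive: each world relates to itself.
R is symmetric: every R-edge is matched by its reverse.
R is not transitive: t R u and u R x but not t R x.
R is not euclidean: u R t and u R x but not t R x.
(A) ⟨R⟩[R]φ → [R]φ is the dual of axiom 5, which corresponds to the euclidean property. R is not euclidean — not valid.
(B) [R]φ → φ is axiom T, which corresponds to reflexivity. R is reflexive — valid.
(C) φ → [R]⟨R⟩φ is axiom B, which corresponds to symmetry. R is symmetric — valid.
(D) axiom 4: valid iff R is transitive. R is not transitive — not valid.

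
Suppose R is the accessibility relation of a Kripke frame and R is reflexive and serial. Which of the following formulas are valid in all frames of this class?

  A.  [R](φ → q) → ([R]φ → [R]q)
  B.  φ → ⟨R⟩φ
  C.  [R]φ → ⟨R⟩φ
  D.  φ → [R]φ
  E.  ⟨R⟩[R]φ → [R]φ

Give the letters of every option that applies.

A, B, C

(A) [R](φ → q) → ([R]φ → [R]q) is axiom K, valid on every Kripke frame — valid.
(B) φ → ⟨R⟩φ (the dual of axiom T) characterises the reflexive frames. Every such R is reflexive — valid.
(C) [R]φ → ⟨R⟩φ is axiom D; it is valid on a frame exactly when R is serial. Every such R is serial, so valid.
(D) φ → [R]φ (equivalent to ◇p→p) corresponds to R being a subset of the identity. Such an R need not be a subset of the identity, so not valid.
(E) ⟨R⟩[R]φ → [R]φ (the dual of axiom 5) characterises the euclidean frames. Such an R need not be euclidean — not valid.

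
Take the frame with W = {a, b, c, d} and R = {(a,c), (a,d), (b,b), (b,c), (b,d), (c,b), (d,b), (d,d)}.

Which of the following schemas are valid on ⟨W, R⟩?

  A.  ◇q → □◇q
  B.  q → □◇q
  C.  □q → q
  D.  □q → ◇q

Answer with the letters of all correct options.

D

R is not reflexive: not a R a.
R is not symmetric: a R c but not c R a.
R is not euclidean: a R c and a R d but not c R d.
R is serial: every world has an R-successor.
(A) ◇q → □◇q is axiom 5, which corresponds to the euclidean property. R is not euclidean — not valid.
(B) q → □◇q (axiom B) characterises the symmetric frames. R is not symmetric — not valid.
(C) □q → q is axiom T, which corresponds to reflexivity. R is not reflexive — not valid.
(D) □q → ◇q (axiom D) characterises the serial frames. R is serial — valid.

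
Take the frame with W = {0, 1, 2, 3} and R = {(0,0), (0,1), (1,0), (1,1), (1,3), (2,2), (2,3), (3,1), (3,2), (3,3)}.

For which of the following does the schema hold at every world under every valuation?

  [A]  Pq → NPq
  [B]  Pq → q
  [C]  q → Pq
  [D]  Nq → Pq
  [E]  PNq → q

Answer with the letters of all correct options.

C, D, E

R is reflexive: each world relates to itself.
R is symmetric: every R-edge is matched by its reverse.
R is not euclidean: 1 R 0 and 1 R 3 but not 0 R 3.
R is serial: every world has an R-successor.
R is not a subset of the identity: 0 R 1 with 0 ≠ 1.
(A) axiom 5: valid iff R is euclidean. R is not euclidean — not valid.
(B) Pq → q (the converse of T) corresponds to R being a subset of the identity. Here R ⊄ identity, so not valid.
(C) the dual of axiom T: valid iff R is reflexive. R is reflexive — valid.
(D) axiom D: valid iff R is serial. R is serial — valid.
(E) PNq → q (the dual of axiom B) characterises the symmetric frames. R is symmetric — valid.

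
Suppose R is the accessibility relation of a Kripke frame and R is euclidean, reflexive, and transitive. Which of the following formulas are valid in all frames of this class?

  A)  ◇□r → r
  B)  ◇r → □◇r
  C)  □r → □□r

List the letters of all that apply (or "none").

A relation that is euclidean, reflexive, and transitive is also serial and symmetric.
(A) ◇□r → r is the dual of axiom B; it is valid on a frame exactly when R is symmetric. Every such R is symmetric, so valid.
(B) ◇r → □◇r is axiom 5, which corresponds to the euclidean property. Every such R is euclidean — valid.
(C) axiom 4: valid iff R is transitive. Every such R is transitive — valid.

A, B, C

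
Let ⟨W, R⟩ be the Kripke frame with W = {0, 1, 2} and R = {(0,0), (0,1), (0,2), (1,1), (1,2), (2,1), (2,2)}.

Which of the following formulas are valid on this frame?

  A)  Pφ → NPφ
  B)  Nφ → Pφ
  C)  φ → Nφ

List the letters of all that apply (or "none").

B

R is not euclidean: 0 R 1 and 0 R 0 but not 1 R 0.
R is serial: every world has an R-successor.
R is not a subset of the identity: 0 R 1 with 0 ≠ 1.
(A) Pφ → NPφ is axiom 5, which corresponds to the euclidean property. R is not euclidean — not valid.
(B) Nφ → Pφ (axiom D) characterises the serial frames. R is serial — valid.
(C) φ → Nφ is valid only on frames where every R-edge is a self-loop. Here R ⊄ identity — not valid.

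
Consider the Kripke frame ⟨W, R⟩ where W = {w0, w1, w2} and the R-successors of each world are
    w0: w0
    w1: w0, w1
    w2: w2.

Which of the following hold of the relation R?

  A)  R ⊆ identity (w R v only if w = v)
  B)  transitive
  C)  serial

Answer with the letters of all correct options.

B, C

(A) not ⊆ identity: w1 R w0 with w1 ≠ w0.
(B) transitive: R is closed under composition.
(C) serial: every world has an R-successor.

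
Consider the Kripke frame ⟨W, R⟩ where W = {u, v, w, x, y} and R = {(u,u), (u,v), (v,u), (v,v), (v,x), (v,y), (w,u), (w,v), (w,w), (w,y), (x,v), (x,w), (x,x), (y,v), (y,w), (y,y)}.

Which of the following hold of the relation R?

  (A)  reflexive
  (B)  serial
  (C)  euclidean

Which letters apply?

(A) reflexive: each world relates to itself.
(B) serial: every world has an R-successor.
(C) not euclidean: v R u and v R x but not u R x.

A, B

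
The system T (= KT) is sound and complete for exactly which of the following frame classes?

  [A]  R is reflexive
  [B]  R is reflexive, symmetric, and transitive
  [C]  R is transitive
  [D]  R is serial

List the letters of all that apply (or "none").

A

(A) T (= KT) is sound and complete for exactly this class.
(B) this class determines S5, not T (= KT).
(C) this class determines K4, not T (= KT).
(D) this class determines D, not T (= KT).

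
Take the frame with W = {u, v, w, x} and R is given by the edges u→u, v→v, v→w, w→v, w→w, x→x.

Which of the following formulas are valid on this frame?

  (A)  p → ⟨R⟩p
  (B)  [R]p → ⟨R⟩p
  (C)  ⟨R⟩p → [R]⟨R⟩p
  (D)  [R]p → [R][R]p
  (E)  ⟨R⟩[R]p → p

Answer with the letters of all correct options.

A, B, C, D, E

R is reflexive: each world relates to itself.
R is symmetric: every R-edge is matched by its reverse.
R is transitive: R is closed under composition.
R is euclidean: any two R-successors of the same world are R-related.
R is serial: every world has an R-successor.
(A) the dual of axiom T: valid iff R is reflexive. R is reflexive — valid.
(B) [R]p → ⟨R⟩p (axiom D) characterises the serial frames. R is serial — valid.
(C) ⟨R⟩p → [R]⟨R⟩p is axiom 5; it is valid on a frame exactly when R is euclidean. R is euclidean, so valid.
(D) [R]p → [R][R]p (axiom 4) characterises the transitive frames. R is transitive — valid.
(E) the dual of axiom B: valid iff R is symmetric. R is symmetric — valid.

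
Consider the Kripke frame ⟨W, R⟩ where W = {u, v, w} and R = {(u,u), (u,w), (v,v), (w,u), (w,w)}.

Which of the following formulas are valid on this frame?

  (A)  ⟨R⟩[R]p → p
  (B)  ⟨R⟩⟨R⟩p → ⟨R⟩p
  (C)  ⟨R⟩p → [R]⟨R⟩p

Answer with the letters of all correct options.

A, B, C

R is symmetric: every R-edge is matched by its reverse.
R is transitive: R is closed under composition.
R is euclidean: any two R-successors of the same world are R-related.
(A) ⟨R⟩[R]p → p (the dual of axiom B) characterises the symmetric frames. R is symmetric — valid.
(B) ⟨R⟩⟨R⟩p → ⟨R⟩p (the dual of axiom 4) characterises the transitive frames. R is transitive — valid.
(C) axiom 5: valid iff R is euclidean. R is euclidean — valid.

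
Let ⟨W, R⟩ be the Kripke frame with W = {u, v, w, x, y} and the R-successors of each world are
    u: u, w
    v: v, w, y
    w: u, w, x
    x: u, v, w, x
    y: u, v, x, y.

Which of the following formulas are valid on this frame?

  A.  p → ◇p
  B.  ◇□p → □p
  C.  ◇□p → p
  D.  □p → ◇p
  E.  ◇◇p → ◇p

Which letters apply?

R is reflexive: each world relates to itself.
R is not symmetric: v R w but not w R v.
R is not transitive: u R w and w R x but not u R x.
R is not euclidean: v R w and v R v but not w R v.
R is serial: every world has an R-successor.
(A) p → ◇p is the dual of axiom T; it is valid on a frame exactly when R is reflexive. R is reflexive, so valid.
(B) the dual of axiom 5: valid iff R is euclidean. R is not euclidean — not valid.
(C) ◇□p → p (the dual of axiom B) characterises the symmetric frames. R is not symmetric — not valid.
(D) □p → ◇p (axiom D) characterises the serial frames. R is serial — valid.
(E) ◇◇p → ◇p (the dual of axiom 4) characterises the transitive frames. R is not transitive — not valid.

A, D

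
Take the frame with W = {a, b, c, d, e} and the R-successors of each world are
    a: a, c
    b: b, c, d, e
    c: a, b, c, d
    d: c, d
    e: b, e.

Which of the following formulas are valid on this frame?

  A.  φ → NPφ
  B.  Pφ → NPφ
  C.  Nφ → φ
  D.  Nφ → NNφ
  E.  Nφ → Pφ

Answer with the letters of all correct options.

C, E

R is reflexive: each world relates to itself.
R is not symmetric: b R d but not d R b.
R is not transitive: a R c and c R b but not a R b.
R is not euclidean: b R c and b R e but not c R e.
R is serial: every world has an R-successor.
(A) axiom B: valid iff R is symmetric. R is not symmetric — not valid.
(B) Pφ → NPφ (axiom 5) characterises the euclidean frames. R is not euclidean — not valid.
(C) Nφ → φ is axiom T; it is valid on a frame exactly when R is reflexive. R is reflexive, so valid.
(D) Nφ → NNφ (axiom 4) characterises the transitive frames. R is not transitive — not valid.
(E) Nφ → Pφ (axiom D) characterises the serial frames. R is serial — valid.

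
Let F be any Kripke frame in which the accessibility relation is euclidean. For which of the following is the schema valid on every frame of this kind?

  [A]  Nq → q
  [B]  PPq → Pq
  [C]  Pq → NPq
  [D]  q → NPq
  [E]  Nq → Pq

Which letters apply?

C

(A) Nq → q (axiom T) characterises the reflexive frames. Such an R need not be reflexive — not valid.
(B) PPq → Pq is the dual of axiom 4; it is valid on a frame exactly when R is transitive. Such an R need not be transitive, so not valid.
(C) Pq → NPq is axiom 5, which corresponds to the euclidean property. Every such R is euclidean — valid.
(D) q → NPq is axiom B; it is valid on a frame exactly when R is symmetric. Such an R need not be symmetric, so not valid.
(E) Nq → Pq is axiom D, which corresponds to seriality. Such an R need not be serial — not valid.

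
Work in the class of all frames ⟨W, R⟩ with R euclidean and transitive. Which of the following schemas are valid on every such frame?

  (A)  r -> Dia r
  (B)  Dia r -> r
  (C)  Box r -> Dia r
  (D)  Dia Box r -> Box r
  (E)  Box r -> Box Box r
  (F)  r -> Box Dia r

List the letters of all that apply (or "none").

D, E

(A) r -> Dia r is the dual of axiom T, which corresponds to reflexivity. Such an R need not be reflexive — not valid.
(B) Dia r -> r (the converse of T) corresponds to R being a subset of the identity. Such an R need not be a subset of the identity, so not valid.
(C) Box r -> Dia r is axiom D, which corresponds to seriality. Such an R need not be serial — not valid.
(D) Dia Box r -> Box r is the dual of axiom 5, which corresponds to the euclidean property. Every such R is euclidean — valid.
(E) Box r -> Box Box r is axiom 4; it is valid on a frame exactly when R is transitive. Every such R is transitive, so valid.
(F) r -> Box Dia r is axiom B, which corresponds to symmetry. Such an R need not be symmetric — not valid.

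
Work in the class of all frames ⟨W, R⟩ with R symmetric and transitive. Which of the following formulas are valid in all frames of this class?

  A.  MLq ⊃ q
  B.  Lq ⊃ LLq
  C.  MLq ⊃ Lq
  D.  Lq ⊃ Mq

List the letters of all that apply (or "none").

A symmetric transitive relation is euclidean (uRv and uRw give vRu by symmetry, then vRw by transitivity).
(A) MLq ⊃ q is the dual of axiom B; it is valid on a frame exactly when R is symmetric. Every such R is symmetric, so valid.
(B) Lq ⊃ LLq is axiom 4, which corresponds to transitivity. Every such R is transitive — valid.
(C) the dual of axiom 5: valid iff R is euclidean. Every such R is euclidean — valid.
(D) Lq ⊃ Mq is axiom D, which corresponds to seriality. Such an R need not be serial — not valid.

A, B, C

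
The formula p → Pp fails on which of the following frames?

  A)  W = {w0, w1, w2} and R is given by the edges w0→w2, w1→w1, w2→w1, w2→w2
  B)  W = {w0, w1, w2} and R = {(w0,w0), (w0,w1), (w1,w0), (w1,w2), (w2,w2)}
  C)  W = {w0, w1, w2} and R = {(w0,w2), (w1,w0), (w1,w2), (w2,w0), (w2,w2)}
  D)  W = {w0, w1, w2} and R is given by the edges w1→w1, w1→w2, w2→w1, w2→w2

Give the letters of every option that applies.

A, B, C, D

The schema p → Pp is the dual of axiom T; it is valid on a frame iff R is reflexive.
(A) R is not reflexive (not w0 R w0), so the schema fails here.
(B) R is not reflexive (not w1 R w1), so the schema fails here.
(C) R is not reflexive (not w0 R w0), so the schema fails here.
(D) R is not reflexive (not w0 R w0), so the schema fails here.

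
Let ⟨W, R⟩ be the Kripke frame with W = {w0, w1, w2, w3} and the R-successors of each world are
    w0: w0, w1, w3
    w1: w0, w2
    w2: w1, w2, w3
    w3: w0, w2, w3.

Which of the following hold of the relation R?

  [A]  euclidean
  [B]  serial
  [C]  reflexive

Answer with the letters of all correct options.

(A) not euclidean: w0 R w1 and w0 R w3 but not w1 R w3.
(B) serial: every world has an R-successor.
(C) not reflexive: not w1 R w1.

B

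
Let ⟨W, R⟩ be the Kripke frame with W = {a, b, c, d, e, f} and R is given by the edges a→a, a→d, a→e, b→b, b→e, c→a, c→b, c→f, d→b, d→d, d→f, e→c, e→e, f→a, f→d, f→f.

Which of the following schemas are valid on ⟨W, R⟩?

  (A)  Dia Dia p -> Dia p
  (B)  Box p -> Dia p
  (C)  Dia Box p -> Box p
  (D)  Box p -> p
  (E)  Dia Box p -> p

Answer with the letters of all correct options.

B

R is not reflexive: not c R c.
R is not symmetric: a R d but not d R a.
R is not transitive: a R d and d R b but not a R b.
R is not euclidean: a R d and a R a but not d R a.
R is serial: every world has an R-successor.
(A) Dia Dia p -> Dia p is the dual of axiom 4; it is valid on a frame exactly when R is transitive. R is not transitive, so not valid.
(B) Box p -> Dia p (axiom D) characterises the serial frames. R is serial — valid.
(C) Dia Box p -> Box p is the dual of axiom 5, which corresponds to the euclidean property. R is not euclidean — not valid.
(D) Box p -> p is axiom T, which corresponds to reflexivity. R is not reflexive — not valid.
(E) Dia Box p -> p is the dual of axiom B, which corresponds to symmetry. R is not symmetric — not valid.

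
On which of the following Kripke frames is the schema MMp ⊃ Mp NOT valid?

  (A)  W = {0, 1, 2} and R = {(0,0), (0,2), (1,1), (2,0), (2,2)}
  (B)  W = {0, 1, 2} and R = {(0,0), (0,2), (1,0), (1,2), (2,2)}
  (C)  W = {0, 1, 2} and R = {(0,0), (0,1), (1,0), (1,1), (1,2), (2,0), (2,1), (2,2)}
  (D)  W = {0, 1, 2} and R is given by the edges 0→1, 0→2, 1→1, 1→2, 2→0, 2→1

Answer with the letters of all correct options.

C, D

The schema MMp ⊃ Mp is the dual of axiom 4; it is valid on a frame iff R is transitive.
(A) R is transitive (R is closed under composition), so the schema is valid here.
(B) R is transitive (R is closed under composition), so the schema is valid here.
(C) R is not transitive (0 R 1 and 1 R 2 but not 0 R 2), so the schema fails here.
(D) R is not transitive (0 R 2 and 2 R 0 but not 0 R 0), so the schema fails here.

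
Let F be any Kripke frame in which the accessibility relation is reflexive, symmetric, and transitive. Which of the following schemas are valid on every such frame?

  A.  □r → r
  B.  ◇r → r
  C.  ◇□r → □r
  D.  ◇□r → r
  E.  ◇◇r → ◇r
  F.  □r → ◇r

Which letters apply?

A relation that is reflexive, symmetric, and transitive is also euclidean and serial.
(A) □r → r is axiom T, which corresponds to reflexivity. Every such R is reflexive — valid.
(B) ◇r → r is the converse of T; it holds exactly when R ⊆ identity. Such an R need not be a subset of the identity — not valid.
(C) ◇□r → □r (the dual of axiom 5) characterises the euclidean frames. Every such R is euclidean — valid.
(D) ◇□r → r is the dual of axiom B, which corresponds to symmetry. Every such R is symmetric — valid.
(E) ◇◇r → ◇r is the dual of axiom 4; it is valid on a frame exactly when R is transitive. Every such R is transitive, so valid.
(F) □r → ◇r is axiom D, which corresponds to seriality. Every such R is serial — valid.

A, C, D, E, F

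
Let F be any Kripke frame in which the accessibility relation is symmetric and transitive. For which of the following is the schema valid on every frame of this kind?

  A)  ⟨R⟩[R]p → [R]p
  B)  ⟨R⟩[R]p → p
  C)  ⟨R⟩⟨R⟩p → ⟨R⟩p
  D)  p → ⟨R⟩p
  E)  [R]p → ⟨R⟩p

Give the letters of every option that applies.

A symmetric transitive relation is euclidean (uRv and uRw give vRu by symmetry, then vRw by transitivity).
(A) ⟨R⟩[R]p → [R]p is the dual of axiom 5; it is valid on a frame exactly when R is euclidean. Every such R is euclidean, so valid.
(B) the dual of axiom B: valid iff R is symmetric. Every such R is symmetric — valid.
(C) ⟨R⟩⟨R⟩p → ⟨R⟩p is the dual of axiom 4; it is valid on a frame exactly when R is transitive. Every such R is transitive, so valid.
(D) p → ⟨R⟩p (the dual of axiom T) characterises the reflexive frames. Such an R need not be reflexive — not valid.
(E) [R]p → ⟨R⟩p is axiom D, which corresponds to seriality. Such an R need not be serial — not valid.

A, B, C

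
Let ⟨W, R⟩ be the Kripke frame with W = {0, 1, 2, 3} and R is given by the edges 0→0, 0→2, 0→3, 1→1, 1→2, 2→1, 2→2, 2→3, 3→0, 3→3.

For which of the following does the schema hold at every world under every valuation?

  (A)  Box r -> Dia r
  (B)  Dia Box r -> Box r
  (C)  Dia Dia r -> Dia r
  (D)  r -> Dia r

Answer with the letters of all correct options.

R is reflexive: each world relates to itself.
R is not transitive: 0 R 2 and 2 R 1 but not 0 R 1.
R is not euclidean: 0 R 2 and 0 R 0 but not 2 R 0.
R is serial: every world has an R-successor.
(A) axiom D: valid iff R is serial. R is serial — valid.
(B) the dual of axiom 5: valid iff R is euclidean. R is not euclidean — not valid.
(C) the dual of axiom 4: valid iff R is transitive. R is not transitive — not valid.
(D) r -> Dia r is the dual of axiom T; it is valid on a frame exactly when R is reflexive. R is reflexive, so valid.

A, D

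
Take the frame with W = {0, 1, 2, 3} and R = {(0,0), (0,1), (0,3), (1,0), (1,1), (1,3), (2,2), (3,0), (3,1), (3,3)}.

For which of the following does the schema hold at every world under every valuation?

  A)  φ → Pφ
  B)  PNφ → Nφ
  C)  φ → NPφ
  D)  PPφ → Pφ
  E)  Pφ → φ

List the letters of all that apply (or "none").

R is reflexive: each world relates to itself.
R is symmetric: every R-edge is matched by its reverse.
R is transitive: R is closed under composition.
R is euclidean: any two R-successors of the same world are R-related.
R is not a subset of the identity: 0 R 1 with 0 ≠ 1.
(A) the dual of axiom T: valid iff R is reflexive. R is reflexive — valid.
(B) PNφ → Nφ (the dual of axiom 5) characterises the euclidean frames. R is euclidean — valid.
(C) φ → NPφ is axiom B, which corresponds to symmetry. R is symmetric — valid.
(D) PPφ → Pφ is the dual of axiom 4; it is valid on a frame exactly when R is transitive. R is transitive, so valid.
(E) Pφ → φ is valid only on frames where every R-edge is a self-loop. Here R ⊄ identity — not valid.

A, B, C, D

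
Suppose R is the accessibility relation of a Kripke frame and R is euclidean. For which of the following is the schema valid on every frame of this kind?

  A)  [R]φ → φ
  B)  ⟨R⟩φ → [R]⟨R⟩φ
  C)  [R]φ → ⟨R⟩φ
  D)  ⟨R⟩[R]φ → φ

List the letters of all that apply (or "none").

(A) [R]φ → φ (axiom T) characterises the reflexive frames. Such an R need not be reflexive — not valid.
(B) ⟨R⟩φ → [R]⟨R⟩φ (axiom 5) characterises the euclidean frames. Every such R is euclidean — valid.
(C) [R]φ → ⟨R⟩φ (axiom D) characterises the serial frames. Such an R need not be serial — not valid.
(D) ⟨R⟩[R]φ → φ is the dual of axiom B, which corresponds to symmetry. Such an R need not be symmetric — not valid.

B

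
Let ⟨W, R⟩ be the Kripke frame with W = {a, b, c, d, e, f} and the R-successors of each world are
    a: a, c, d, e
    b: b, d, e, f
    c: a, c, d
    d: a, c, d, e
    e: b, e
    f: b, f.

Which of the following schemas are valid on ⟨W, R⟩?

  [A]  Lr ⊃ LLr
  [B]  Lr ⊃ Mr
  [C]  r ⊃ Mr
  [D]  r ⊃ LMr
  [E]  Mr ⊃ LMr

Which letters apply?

R is reflexive: each world relates to itself.
R is not symmetric: a R e but not e R a.
R is not transitive: a R e and e R b but not a R b.
R is not euclidean: a R c and a R e but not c R e.
R is serial: every world has an R-successor.
(A) Lr ⊃ LLr is axiom 4; it is valid on a frame exactly when R is transitive. R is not transitive, so not valid.
(B) axiom D: valid iff R is serial. R is serial — valid.
(C) r ⊃ Mr is the dual of axiom T, which corresponds to reflexivity. R is reflexive — valid.
(D) r ⊃ LMr (axiom B) characterises the symmetric frames. R is not symmetric — not valid.
(E) Mr ⊃ LMr (axiom 5) characterises the euclidean frames. R is not euclidean — not valid.

B, C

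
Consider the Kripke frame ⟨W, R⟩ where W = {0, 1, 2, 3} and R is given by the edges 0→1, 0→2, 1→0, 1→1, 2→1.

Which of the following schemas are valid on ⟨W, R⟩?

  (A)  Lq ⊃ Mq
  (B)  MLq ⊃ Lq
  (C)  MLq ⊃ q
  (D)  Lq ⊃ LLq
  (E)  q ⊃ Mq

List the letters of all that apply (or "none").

none

R is not reflexive: not 0 R 0.
R is not symmetric: 0 R 2 but not 2 R 0.
R is not transitive: 0 R 1 and 1 R 0 but not 0 R 0.
R is not euclidean: 0 R 1 and 0 R 2 but not 1 R 2.
R is not serial: 3 has no R-successor.
(A) axiom D: valid iff R is serial. R is not serial — not valid.
(B) MLq ⊃ Lq (the dual of axiom 5) characterises the euclidean frames. R is not euclidean — not valid.
(C) MLq ⊃ q (the dual of axiom B) characterises the symmetric frames. R is not symmetric — not valid.
(D) Lq ⊃ LLq is axiom 4; it is valid on a frame exactly when R is transitive. R is not transitive, so not valid.
(E) q ⊃ Mq is the dual of axiom T; it is valid on a frame exactly when R is reflexive. R is not reflexive, so not valid.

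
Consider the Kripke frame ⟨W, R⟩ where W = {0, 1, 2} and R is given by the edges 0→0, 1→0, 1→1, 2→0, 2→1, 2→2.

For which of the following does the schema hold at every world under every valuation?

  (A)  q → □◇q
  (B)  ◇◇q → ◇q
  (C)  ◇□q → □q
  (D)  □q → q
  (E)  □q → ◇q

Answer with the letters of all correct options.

R is reflexive: each world relates to itself.
R is not symmetric: 1 R 0 but not 0 R 1.
R is transitive: R is closed under composition.
R is not euclidean: 1 R 0 and 1 R 1 but not 0 R 1.
R is serial: every world has an R-successor.
(A) axiom B: valid iff R is symmetric. R is not symmetric — not valid.
(B) ◇◇q → ◇q is the dual of axiom 4, which corresponds to transitivity. R is transitive — valid.
(C) ◇□q → □q (the dual of axiom 5) characterises the euclidean frames. R is not euclidean — not valid.
(D) □q → q (axiom T) characterises the reflexive frames. R is reflexive — valid.
(E) □q → ◇q is axiom D, which corresponds to seriality. R is serial — valid.

B, D, E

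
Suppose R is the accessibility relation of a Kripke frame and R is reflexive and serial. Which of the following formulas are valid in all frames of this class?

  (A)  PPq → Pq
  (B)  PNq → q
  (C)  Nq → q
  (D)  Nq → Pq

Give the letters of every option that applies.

C, D

(A) the dual of axiom 4: valid iff R is transitive. Such an R need not be transitive — not valid.
(B) PNq → q is the dual of axiom B, which corresponds to symmetry. Such an R need not be symmetric — not valid.
(C) axiom T: valid iff R is reflexive. Every such R is reflexive — valid.
(D) axiom D: valid iff R is serial. Every such R is serial — valid.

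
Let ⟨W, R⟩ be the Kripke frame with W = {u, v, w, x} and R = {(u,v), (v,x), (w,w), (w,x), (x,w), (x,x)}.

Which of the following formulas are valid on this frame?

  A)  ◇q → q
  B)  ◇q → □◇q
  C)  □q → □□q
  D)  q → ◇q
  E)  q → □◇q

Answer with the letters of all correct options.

R is not reflexive: not u R u.
R is not symmetric: u R v but not v R u.
R is not transitive: u R v and v R x but not u R x.
R is not euclidean: u R v and u R v but not v R v.
R is not a subset of the identity: u R v with u ≠ v.
(A) ◇q → q is the converse of T; it holds exactly when R ⊆ identity. Here R ⊄ identity — not valid.
(B) axiom 5: valid iff R is euclidean. R is not euclidean — not valid.
(C) axiom 4: valid iff R is transitive. R is not transitive — not valid.
(D) q → ◇q is the dual of axiom T; it is valid on a frame exactly when R is reflexive. R is not reflexive, so not valid.
(E) axiom B: valid iff R is symmetric. R is not symmetric — not valid.

none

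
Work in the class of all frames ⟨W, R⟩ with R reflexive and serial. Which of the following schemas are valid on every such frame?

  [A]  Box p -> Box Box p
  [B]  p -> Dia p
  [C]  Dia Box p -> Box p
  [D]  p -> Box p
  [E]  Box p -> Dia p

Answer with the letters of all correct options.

(A) Box p -> Box Box p (axiom 4) characterises the transitive frames. Such an R need not be transitive — not valid.
(B) p -> Dia p (the dual of axiom T) characterises the reflexive frames. Every such R is reflexive — valid.
(C) the dual of axiom 5: valid iff R is euclidean. Such an R need not be euclidean — not valid.
(D) p -> Box p is valid only on frames where every R-edge is a self-loop. Such an R need not be a subset of the identity — not valid.
(E) Box p -> Dia p is axiom D, which corresponds to seriality. Every such R is serial — valid.

B, E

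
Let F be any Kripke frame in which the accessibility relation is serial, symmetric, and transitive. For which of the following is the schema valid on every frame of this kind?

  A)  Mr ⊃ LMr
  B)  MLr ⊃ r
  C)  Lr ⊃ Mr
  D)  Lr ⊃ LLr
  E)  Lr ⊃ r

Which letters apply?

A, B, C, D, E

A serial symmetric transitive relation is reflexive (take any v with uRv; symmetry gives vRu and transitivity gives uRu), hence an equivalence relation.
(A) Mr ⊃ LMr is axiom 5; it is valid on a frame exactly when R is euclidean. Every such R is euclidean, so valid.
(B) MLr ⊃ r (the dual of axiom B) characterises the symmetric frames. Every such R is symmetric — valid.
(C) axiom D: valid iff R is serial. Every such R is serial — valid.
(D) Lr ⊃ LLr is axiom 4; it is valid on a frame exactly when R is transitive. Every such R is transitive, so valid.
(E) Lr ⊃ r is axiom T; it is valid on a frame exactly when R is reflexive. Every such R is reflexive, so valid.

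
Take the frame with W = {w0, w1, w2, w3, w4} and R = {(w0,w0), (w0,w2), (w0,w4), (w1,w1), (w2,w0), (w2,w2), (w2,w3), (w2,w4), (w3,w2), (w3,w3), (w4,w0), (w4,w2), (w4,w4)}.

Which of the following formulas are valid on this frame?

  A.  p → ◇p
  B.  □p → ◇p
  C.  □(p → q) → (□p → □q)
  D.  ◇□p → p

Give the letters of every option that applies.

R is reflexive: each world relates to itself.
R is symmetric: every R-edge is matched by its reverse.
R is serial: every world has an R-successor.
(A) p → ◇p is the dual of axiom T; it is valid on a frame exactly when R is reflexive. R is reflexive, so valid.
(B) axiom D: valid iff R is serial. R is serial — valid.
(C) □(p → q) → (□p → □q) is axiom K, valid on every Kripke frame — valid.
(D) ◇□p → p is the dual of axiom B; it is valid on a frame exactly when R is symmetric. R is symmetric, so valid.

A, B, C, D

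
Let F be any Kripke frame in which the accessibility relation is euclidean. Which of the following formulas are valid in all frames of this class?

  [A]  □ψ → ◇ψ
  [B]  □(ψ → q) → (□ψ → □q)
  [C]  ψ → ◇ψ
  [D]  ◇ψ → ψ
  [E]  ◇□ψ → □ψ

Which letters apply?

B, E

(A) □ψ → ◇ψ is axiom D; it is valid on a frame exactly when R is serial. Such an R need not be serial, so not valid.
(B) this is just K, valid on every normal frame.
(C) the dual of axiom T: valid iff R is reflexive. Such an R need not be reflexive — not valid.
(D) ◇ψ → ψ is valid only on frames where every R-edge is a self-loop. Such an R need not be a subset of the identity — not valid.
(E) ◇□ψ → □ψ is the dual of axiom 5; it is valid on a frame exactly when R is euclidean. Every such R is euclidean, so valid.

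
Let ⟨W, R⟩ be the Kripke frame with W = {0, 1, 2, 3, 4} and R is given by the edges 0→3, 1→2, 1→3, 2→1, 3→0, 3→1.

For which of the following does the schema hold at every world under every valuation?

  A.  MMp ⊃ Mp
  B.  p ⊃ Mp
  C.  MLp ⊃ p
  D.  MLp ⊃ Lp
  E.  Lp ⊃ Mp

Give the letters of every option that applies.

C

R is not reflexive: not 0 R 0.
R is symmetric: every R-edge is matched by its reverse.
R is not transitive: 0 R 3 and 3 R 0 but not 0 R 0.
R is not euclidean: 1 R 2 and 1 R 3 but not 2 R 3.
R is not serial: 4 has no R-successor.
(A) the dual of axiom 4: valid iff R is transitive. R is not transitive — not valid.
(B) p ⊃ Mp is the dual of axiom T, which corresponds to reflexivity. R is not reflexive — not valid.
(C) MLp ⊃ p (the dual of axiom B) characterises the symmetric frames. R is symmetric — valid.
(D) MLp ⊃ Lp (the dual of axiom 5) characterises the euclidean frames. R is not euclidean — not valid.
(E) Lp ⊃ Mp is axiom D, which corresponds to seriality. R is not serial — not valid.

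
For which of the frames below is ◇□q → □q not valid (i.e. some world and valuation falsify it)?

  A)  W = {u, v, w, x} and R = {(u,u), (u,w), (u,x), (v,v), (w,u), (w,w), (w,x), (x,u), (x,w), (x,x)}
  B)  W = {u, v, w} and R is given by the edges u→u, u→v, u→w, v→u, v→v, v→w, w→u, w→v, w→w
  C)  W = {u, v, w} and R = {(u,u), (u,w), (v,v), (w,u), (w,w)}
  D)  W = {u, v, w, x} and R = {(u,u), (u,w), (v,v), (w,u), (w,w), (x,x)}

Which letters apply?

The schema ◇□q → □q is the dual of axiom 5; it is valid on a frame iff R is euclidean.
(A) R is euclidean (any two R-successors of the same world are R-related), so the schema is valid here.
(B) R is euclidean (any two R-successors of the same world are R-related), so the schema is valid here.
(C) R is euclidean (any two R-successors of the same world are R-related), so the schema is valid here.
(D) R is euclidean (any two R-successors of the same world are R-related), so the schema is valid here.

none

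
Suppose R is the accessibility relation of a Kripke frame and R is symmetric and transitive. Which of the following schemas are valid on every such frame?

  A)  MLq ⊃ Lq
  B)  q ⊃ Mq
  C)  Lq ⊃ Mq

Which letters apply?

A

A symmetric transitive relation is euclidean (uRv and uRw give vRu by symmetry, then vRw by transitivity).
(A) MLq ⊃ Lq is the dual of axiom 5; it is valid on a frame exactly when R is euclidean. Every such R is euclidean, so valid.
(B) the dual of axiom T: valid iff R is reflexive. Such an R need not be reflexive — not valid.
(C) axiom D: valid iff R is serial. Such an R need not be serial — not valid.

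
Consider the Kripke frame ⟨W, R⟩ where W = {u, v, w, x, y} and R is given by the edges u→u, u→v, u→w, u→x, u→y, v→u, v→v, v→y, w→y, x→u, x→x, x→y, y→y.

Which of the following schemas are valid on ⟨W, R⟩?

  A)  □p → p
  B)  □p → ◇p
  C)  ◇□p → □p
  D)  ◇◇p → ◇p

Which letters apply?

R is not reflexive: not w R w.
R is not transitive: v R u and u R w but not v R w.
R is not euclidean: u R v and u R w but not v R w.
R is serial: every world has an R-successor.
(A) □p → p is axiom T; it is valid on a frame exactly when R is reflexive. R is not reflexive, so not valid.
(B) axiom D: valid iff R is serial. R is serial — valid.
(C) ◇□p → □p is the dual of axiom 5, which corresponds to the euclidean property. R is not euclidean — not valid.
(D) ◇◇p → ◇p is the dual of axiom 4; it is valid on a frame exactly when R is transitive. R is not transitive, so not valid.

B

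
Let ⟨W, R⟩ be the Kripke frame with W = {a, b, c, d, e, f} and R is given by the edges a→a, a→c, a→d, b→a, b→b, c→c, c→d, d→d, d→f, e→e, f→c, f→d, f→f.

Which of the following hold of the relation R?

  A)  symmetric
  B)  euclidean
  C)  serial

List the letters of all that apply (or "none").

(A) not symmetric: a R c but not c R a.
(B) not euclidean: a R c and a R a but not c R a.
(C) serial: every world has an R-successor.

C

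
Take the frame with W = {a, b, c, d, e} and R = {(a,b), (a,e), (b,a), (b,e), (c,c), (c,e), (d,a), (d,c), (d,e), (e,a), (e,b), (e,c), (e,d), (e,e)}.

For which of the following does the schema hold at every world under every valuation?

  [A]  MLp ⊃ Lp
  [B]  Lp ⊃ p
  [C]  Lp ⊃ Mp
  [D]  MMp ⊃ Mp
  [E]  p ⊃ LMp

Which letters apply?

C

R is not reflexive: not a R a.
R is not symmetric: d R a but not a R d.
R is not transitive: a R b and b R a but not a R a.
R is not euclidean: d R a and d R c but not a R c.
R is serial: every world has an R-successor.
(A) the dual of axiom 5: valid iff R is euclidean. R is not euclidean — not valid.
(B) Lp ⊃ p is axiom T; it is valid on a frame exactly when R is reflexive. R is not reflexive, so not valid.
(C) Lp ⊃ Mp is axiom D; it is valid on a frame exactly when R is serial. R is serial, so valid.
(D) MMp ⊃ Mp is the dual of axiom 4, which corresponds to transitivity. R is not transitive — not valid.
(E) p ⊃ LMp is axiom B; it is valid on a frame exactly when R is symmetric. R is not symmetric, so not valid.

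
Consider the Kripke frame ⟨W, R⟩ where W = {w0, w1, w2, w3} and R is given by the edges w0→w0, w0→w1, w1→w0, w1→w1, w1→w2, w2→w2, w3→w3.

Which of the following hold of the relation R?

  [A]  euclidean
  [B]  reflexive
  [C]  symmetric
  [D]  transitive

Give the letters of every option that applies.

B

(A) not euclidean: w1 R w0 and w1 R w2 but not w0 R w2.
(B) reflexive: each world relates to itself.
(C) not symmetric: w1 R w2 but not w2 R w1.
(D) not transitive: w0 R w1 and w1 R w2 but not w0 R w2.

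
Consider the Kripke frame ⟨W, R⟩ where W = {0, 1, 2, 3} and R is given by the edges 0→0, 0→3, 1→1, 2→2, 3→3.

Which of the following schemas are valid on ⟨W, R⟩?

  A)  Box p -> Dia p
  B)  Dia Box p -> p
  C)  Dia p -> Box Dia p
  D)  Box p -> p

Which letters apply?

A, D

R is reflexive: each world relates to itself.
R is not symmetric: 0 R 3 but not 3 R 0.
R is not euclidean: 0 R 3 and 0 R 0 but not 3 R 0.
R is serial: every world has an R-successor.
(A) Box p -> Dia p (axiom D) characterises the serial frames. R is serial — valid.
(B) Dia Box p -> p is the dual of axiom B, which corresponds to symmetry. R is not symmetric — not valid.
(C) axiom 5: valid iff R is euclidean. R is not euclidean — not valid.
(D) Box p -> p is axiom T, which corresponds to reflexivity. R is reflexive — valid.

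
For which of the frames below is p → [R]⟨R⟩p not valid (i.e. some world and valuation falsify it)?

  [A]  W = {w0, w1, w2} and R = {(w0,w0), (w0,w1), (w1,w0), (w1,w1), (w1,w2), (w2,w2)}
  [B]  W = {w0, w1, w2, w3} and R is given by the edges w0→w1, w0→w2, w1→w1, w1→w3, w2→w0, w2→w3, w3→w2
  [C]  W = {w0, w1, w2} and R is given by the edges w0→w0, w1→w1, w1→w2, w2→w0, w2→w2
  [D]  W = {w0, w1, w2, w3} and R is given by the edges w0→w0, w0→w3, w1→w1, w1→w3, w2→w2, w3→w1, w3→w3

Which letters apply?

The schema p → [R]⟨R⟩p is axiom B; it is valid on a frame iff R is symmetric.
(A) R is not symmetric (w1 R w2 but not w2 R w1), so the schema fails here.
(B) R is not symmetric (w0 R w1 but not w1 R w0), so the schema fails here.
(C) R is not symmetric (w1 R w2 but not w2 R w1), so the schema fails here.
(D) R is not symmetric (w0 R w3 but not w3 R w0), so the schema fails here.

A, B, C, D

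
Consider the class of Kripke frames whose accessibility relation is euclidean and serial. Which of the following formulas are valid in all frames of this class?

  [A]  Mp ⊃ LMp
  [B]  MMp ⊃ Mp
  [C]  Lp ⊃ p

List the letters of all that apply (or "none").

A

(A) Mp ⊃ LMp is axiom 5; it is valid on a frame exactly when R is euclidean. Every such R is euclidean, so valid.
(B) MMp ⊃ Mp is the dual of axiom 4, which corresponds to transitivity. Such an R need not be transitive — not valid.
(C) axiom T: valid iff R is reflexive. Such an R need not be reflexive — not valid.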